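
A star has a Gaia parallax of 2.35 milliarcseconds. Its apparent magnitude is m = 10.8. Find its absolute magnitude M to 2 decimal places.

p = 2.35 mas = 2.35×10^-3″ → d = 1/p = 425.5 pc
5 log₁₀(d/10 pc) = 5 log₁₀(425.5) − 5 = 8.145
M = m − 5 log₁₀(d/10) = 10.8 − 8.145 = 2.655

M ≈ 2.66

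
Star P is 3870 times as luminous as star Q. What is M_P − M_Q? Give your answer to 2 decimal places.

M_P − M_Q ≈ -8.97

Pogson: ΔM = −2.5 log₁₀(ratio) = −2.5 log₁₀(3870) = −2.5 × 3.5877 = -8.969
Star P is brighter, so it has the smaller magnitude: the difference is negative.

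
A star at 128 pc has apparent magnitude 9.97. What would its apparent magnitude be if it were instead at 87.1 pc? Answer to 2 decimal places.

Flux ∝ 1/d², so Δm = 5 log₁₀(d₂/d₁) = 5 log₁₀(87.1/128) = -0.836
m₂ = m₁ + Δm = 9.97 + (-0.836) = 9.134

m ≈ 9.13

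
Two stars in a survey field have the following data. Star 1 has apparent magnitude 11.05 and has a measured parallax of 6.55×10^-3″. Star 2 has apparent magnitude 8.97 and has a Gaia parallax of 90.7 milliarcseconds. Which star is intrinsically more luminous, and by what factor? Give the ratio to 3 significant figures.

Star 1 is more luminous, by a factor of 28.2.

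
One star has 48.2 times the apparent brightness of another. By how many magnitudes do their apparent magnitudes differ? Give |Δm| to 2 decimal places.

Pogson: Δm = −2.5 log₁₀(ratio) = −2.5 log₁₀(48.2) = −2.5 × 1.6830 = -4.208

|Δm| ≈ 4.21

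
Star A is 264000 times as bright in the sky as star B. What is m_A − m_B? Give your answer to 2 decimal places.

Pogson: Δm = −2.5 log₁₀(ratio) = −2.5 log₁₀(264000) = −2.5 × 5.4216 = -13.554
Star A is brighter, so it has the smaller magnitude: the difference is negative.

m_A − m_B ≈ -13.55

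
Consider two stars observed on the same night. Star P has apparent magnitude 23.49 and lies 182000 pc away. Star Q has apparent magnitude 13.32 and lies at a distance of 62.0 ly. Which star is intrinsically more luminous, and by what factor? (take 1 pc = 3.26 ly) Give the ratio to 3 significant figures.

Star P: M = m − 5 log₁₀ d + 5 = 23.49 − 5·5.2601 + 5 = 2.190
Star Q: d = 62.0 ly / 3.26 = 19.02 pc
Star Q: M = m − 5 log₁₀ d + 5 = 13.32 − 5·1.2792 + 5 = 11.924
ΔM = M_P − M_Q = 2.190 − (11.924) = -9.734; smaller M is more luminous → Star P.
L ratio = 10^(0.4 |ΔM|) = 10^3.894 = 7831

Star P is more luminous, by a factor of 7830.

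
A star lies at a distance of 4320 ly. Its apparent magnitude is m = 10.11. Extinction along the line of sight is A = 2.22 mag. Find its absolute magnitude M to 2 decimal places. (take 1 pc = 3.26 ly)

M ≈ -2.72

d = 4320 ly / 3.26 = 1325 pc
5 log₁₀(d/10 pc) = 5 log₁₀(1325) − 5 = 10.611
M = m − 5 log₁₀(d/10) − A = 10.11 − 10.611 − 2.22 = -2.721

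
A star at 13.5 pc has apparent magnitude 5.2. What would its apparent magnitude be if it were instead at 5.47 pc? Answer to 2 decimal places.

m ≈ 3.24

Flux ∝ 1/d², so Δm = 5 log₁₀(d₂/d₁) = 5 log₁₀(5.47/13.5) = -1.962
m₂ = m₁ + Δm = 5.2 + (-1.962) = 3.238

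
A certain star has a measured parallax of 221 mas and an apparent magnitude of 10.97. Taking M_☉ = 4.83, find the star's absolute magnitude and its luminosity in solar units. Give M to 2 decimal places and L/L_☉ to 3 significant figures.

M ≈ 12.69; L/L_☉ ≈ 7.16×10^-4

d = 1/p = 1000/221 mas = 4.525 pc
M = m − 5 log₁₀ d + 5 = 10.97 − 5·0.6556 + 5 = 12.692
M − M_☉ = 12.692 − 4.83 = 7.862
L/L_☉ = 10^(−0.4 × 7.862) = 7.165×10^-4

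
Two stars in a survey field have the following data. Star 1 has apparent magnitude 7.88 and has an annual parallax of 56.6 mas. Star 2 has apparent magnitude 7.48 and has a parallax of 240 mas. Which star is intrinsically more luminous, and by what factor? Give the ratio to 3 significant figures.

Star 1 is more luminous, by a factor of 12.4.

Star 1: p = 56.6 mas = 0.0566″ → d = 1/p = 17.67 pc
Star 1: M = m − 5 log₁₀ d + 5 = 7.88 − 5·1.2472 + 5 = 6.644
Star 2: p = 240 mas = 0.240″ → d = 1/p = 4.167 pc
Star 2: M = m − 5 log₁₀ d + 5 = 7.48 − 5·0.6198 + 5 = 9.381
ΔM = M_1 − M_2 = 6.644 − (9.381) = -2.737; smaller M is more luminous → Star 1.
L ratio = 10^(0.4 |ΔM|) = 10^1.095 = 12.44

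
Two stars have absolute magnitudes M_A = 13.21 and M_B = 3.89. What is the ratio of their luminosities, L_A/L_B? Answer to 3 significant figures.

L_A/L_B ≈ 1.87×10^-4

ΔM = M_A − M_B = 9.32
L_A/L_B = 10^(−0.4 ΔM) = 10^-3.728 = 1.871×10^-4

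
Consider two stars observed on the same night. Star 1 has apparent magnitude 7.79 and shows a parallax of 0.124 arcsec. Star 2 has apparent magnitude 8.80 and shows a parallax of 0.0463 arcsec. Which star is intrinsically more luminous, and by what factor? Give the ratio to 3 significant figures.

Star 2 is more luminous, by a factor of 2.83.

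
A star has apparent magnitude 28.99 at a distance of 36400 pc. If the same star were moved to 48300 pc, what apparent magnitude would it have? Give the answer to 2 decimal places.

Flux ∝ 1/d², so Δm = 5 log₁₀(d₂/d₁) = 5 log₁₀(48300/36400) = 0.614
m₂ = m₁ + Δm = 28.99 + (0.614) = 29.604

m ≈ 29.60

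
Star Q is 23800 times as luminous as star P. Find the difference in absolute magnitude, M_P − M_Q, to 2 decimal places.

M_P − M_Q ≈ 10.94

Pogson: ΔM = −2.5 log₁₀(ratio) = −2.5 log₁₀(23800) = −2.5 × 4.3766 = -10.941
Star Q is brighter so has the smaller magnitude: M_P − M_Q is positive.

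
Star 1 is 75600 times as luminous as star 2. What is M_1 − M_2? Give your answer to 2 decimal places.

M_1 − M_2 ≈ -12.20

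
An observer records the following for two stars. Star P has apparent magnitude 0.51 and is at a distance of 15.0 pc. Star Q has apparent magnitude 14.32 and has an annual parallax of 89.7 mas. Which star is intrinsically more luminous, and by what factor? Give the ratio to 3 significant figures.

Star P is more luminous, by a factor of 605000.

Star P: M = m − 5 log₁₀ d + 5 = 0.51 − 5·1.1761 + 5 = -0.370
Star Q: p = 89.7 mas = 0.0897″ → d = 1/p = 11.15 pc
Star Q: M = m − 5 log₁₀ d + 5 = 14.32 − 5·1.0472 + 5 = 14.084
ΔM = M_P − M_Q = -0.370 − (14.084) = -14.454; smaller M is more luminous → Star P.
L ratio = 10^(0.4 |ΔM|) = 10^5.782 = 605000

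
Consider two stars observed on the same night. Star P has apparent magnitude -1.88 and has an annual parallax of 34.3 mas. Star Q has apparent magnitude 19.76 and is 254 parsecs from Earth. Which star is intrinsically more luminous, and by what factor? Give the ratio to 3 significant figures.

Star P is more luminous, by a factor of 5.97×10^6.

Star P: p = 34.3 mas = 0.0343″ → d = 1/p = 29.15 pc
Star P: M = m − 5 log₁₀ d + 5 = -1.88 − 5·1.4647 + 5 = -4.204
Star Q: M = m − 5 log₁₀ d + 5 = 19.76 − 5·2.4048 + 5 = 12.736
ΔM = M_P − M_Q = -4.204 − (12.736) = -16.939; smaller M is more luminous → Star P.
L ratio = 10^(0.4 |ΔM|) = 10^6.776 = 5.967×10^6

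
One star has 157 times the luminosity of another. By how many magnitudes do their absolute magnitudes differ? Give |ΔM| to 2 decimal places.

Pogson: ΔM = −2.5 log₁₀(ratio) = −2.5 log₁₀(157) = −2.5 × 2.1959 = -5.490

|ΔM| ≈ 5.49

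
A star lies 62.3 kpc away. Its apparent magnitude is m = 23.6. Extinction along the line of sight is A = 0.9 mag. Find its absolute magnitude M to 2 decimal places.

M ≈ 3.73

d = 62.3 kpc = 62300 pc
5 log₁₀(d/10 pc) = 5 log₁₀(62300) − 5 = 18.972
M = m − 5 log₁₀(d/10) − A = 23.6 − 18.972 − 0.9 = 3.728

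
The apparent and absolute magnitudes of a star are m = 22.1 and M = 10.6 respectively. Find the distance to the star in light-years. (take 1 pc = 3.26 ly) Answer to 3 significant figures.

μ = m − M = 11.500
m − M = 5 log₁₀ d − 5
log₁₀ d = (m − M)/5 + 1 = 3.3000
d = 10^3.3000 = 1995 pc
= 6505 ly

d ≈ 6500 ly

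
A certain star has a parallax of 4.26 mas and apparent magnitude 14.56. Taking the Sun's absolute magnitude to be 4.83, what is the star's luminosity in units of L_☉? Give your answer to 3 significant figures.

L/L_☉ ≈ 0.0707

d = 1/p = 1000/4.26 mas = 234.7 pc
M = m − 5 log₁₀ d + 5 = 14.56 − 5·2.3706 + 5 = 7.707
M − M_☉ = 7.707 − 4.83 = 2.877
L/L_☉ = 10^(−0.4 × 2.877) = 0.07066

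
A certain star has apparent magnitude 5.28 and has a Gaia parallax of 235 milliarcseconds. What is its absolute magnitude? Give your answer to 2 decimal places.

M ≈ 7.14

p = 235 mas = 0.235″ → d = 1/p = 4.255 pc
5 log₁₀(d/10 pc) = 5 log₁₀(4.255) − 5 = -1.855
M = m − 5 log₁₀(d/10) = 5.28 + 1.855 = 7.135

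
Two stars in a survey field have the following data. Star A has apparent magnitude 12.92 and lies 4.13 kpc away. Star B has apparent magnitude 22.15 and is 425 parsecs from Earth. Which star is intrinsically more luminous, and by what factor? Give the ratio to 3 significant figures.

Star A: d = 4.13 kpc = 4130 pc
Star A: M = m − 5 log₁₀ d + 5 = 12.92 − 5·3.6160 + 5 = -0.160
Star B: M = m − 5 log₁₀ d + 5 = 22.15 − 5·2.6284 + 5 = 14.008
ΔM = M_A − M_B = -0.160 − (14.008) = -14.168; smaller M is more luminous → Star A.
L ratio = 10^(0.4 |ΔM|) = 10^5.667 = 464600

Star A is more luminous, by a factor of 465000.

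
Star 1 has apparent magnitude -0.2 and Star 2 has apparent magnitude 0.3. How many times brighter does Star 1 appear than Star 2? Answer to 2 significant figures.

Δm = -0.2 − (0.3) = -0.5
Flux ratio = 10^(−0.4 Δm) = 10^(−0.4 × -0.5) = 10^0.200 = 1.585

1.6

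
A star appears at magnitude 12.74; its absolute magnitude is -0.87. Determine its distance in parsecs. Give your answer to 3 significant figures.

d ≈ 5270 pc

Distance modulus: m − M = 12.74 − (-0.87) = 13.610
m − M = 5 log₁₀ d − 5
log₁₀ d = (m − M)/5 + 1 = 3.7220
d = 10^3.7220 = 5272 pc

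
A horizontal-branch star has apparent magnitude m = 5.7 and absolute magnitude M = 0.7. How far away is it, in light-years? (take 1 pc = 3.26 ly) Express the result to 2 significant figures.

d ≈ 330 ly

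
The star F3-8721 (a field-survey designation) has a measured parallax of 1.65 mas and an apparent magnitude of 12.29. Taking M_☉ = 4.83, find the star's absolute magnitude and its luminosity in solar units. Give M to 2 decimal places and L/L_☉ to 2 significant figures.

M ≈ 3.38; L/L_☉ ≈ 3.8

d = 1/p = 1000/1.65 mas = 606.1 pc
M = m − 5 log₁₀ d + 5 = 12.29 − 5·2.7825 + 5 = 3.377
M − M_☉ = 3.377 − 4.83 = -1.453
L/L_☉ = 10^(−0.4 × -1.453) = 3.811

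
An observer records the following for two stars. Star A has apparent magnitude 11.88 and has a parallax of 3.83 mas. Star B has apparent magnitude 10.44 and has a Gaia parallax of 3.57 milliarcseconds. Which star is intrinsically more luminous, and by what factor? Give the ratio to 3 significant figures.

Star A: p = 3.83 mas = 3.83×10^-3″ → d = 1/p = 261.1 pc
Star A: M = m − 5 log₁₀ d + 5 = 11.88 − 5·2.4168 + 5 = 4.796
Star B: p = 3.57 mas = 3.57×10^-3″ → d = 1/p = 280.1 pc
Star B: M = m − 5 log₁₀ d + 5 = 10.44 − 5·2.4473 + 5 = 3.203
ΔM = M_A − M_B = 4.796 − (3.203) = 1.593; smaller M is more luminous → Star B.
L ratio = 10^(0.4 |ΔM|) = 10^0.637 = 4.336

Star B is more luminous, by a factor of 4.34.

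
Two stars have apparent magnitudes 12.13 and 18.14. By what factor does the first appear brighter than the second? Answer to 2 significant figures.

Magnitude difference = -6.01
Flux ratio = 10^(−0.4 Δm) = 10^(−0.4 × -6.01) = 10^2.404 = 253.5

250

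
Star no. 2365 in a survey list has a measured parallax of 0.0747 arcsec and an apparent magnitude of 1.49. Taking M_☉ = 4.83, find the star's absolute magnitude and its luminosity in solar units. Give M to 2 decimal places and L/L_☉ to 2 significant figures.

d = 1/p = 1/0.0747″ = 13.39 pc
M = m − 5 log₁₀ d + 5 = 1.49 − 5·1.1267 + 5 = 0.857
M − M_☉ = 0.857 − 4.83 = -3.973
L/L_☉ = 10^(−0.4 × -3.973) = 38.85

M ≈ 0.86; L/L_☉ ≈ 39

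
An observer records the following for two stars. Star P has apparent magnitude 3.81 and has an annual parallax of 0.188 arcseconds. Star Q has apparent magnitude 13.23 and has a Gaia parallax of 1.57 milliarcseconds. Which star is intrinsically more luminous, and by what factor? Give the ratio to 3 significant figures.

Star P: d = 1/p = 1/0.188″ = 5.319 pc
Star P: M = m − 5 log₁₀ d + 5 = 3.81 − 5·0.7258 + 5 = 5.181
Star Q: p = 1.57 mas = 1.57×10^-3″ → d = 1/p = 636.9 pc
Star Q: M = m − 5 log₁₀ d + 5 = 13.23 − 5·2.8041 + 5 = 4.209
ΔM = M_P − M_Q = 5.181 − (4.209) = 0.971; smaller M is more luminous → Star Q.
L ratio = 10^(0.4 |ΔM|) = 10^0.389 = 2.446

Star Q is more luminous, by a factor of 2.45.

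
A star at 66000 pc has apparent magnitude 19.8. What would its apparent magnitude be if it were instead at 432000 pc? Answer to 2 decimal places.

m ≈ 23.88

Flux ∝ 1/d², so Δm = 5 log₁₀(d₂/d₁) = 5 log₁₀(432000/66000) = 4.080
m₂ = m₁ + Δm = 19.8 + (4.080) = 23.880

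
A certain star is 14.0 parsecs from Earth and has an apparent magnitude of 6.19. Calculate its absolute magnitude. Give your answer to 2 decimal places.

M ≈ 5.46

5 log₁₀(d/10 pc) = 5 log₁₀(14.00) − 5 = 0.731
M = m − 5 log₁₀(d/10) = 6.19 − 0.731 = 5.459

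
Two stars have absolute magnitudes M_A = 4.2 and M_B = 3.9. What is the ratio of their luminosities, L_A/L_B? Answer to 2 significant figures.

L_A/L_B ≈ 0.76

ΔM = M_A − M_B = 0.3
L_A/L_B = 10^(−0.4 ΔM) = 10^-0.120 = 0.7586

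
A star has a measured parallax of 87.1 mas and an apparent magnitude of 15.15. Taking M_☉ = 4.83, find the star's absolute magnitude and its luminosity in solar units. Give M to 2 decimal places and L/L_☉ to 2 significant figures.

d = 1/p = 1000/87.1 mas = 11.48 pc
M = m − 5 log₁₀ d + 5 = 15.15 − 5·1.0600 + 5 = 14.850
M − M_☉ = 14.850 − 4.83 = 10.020
L/L_☉ = 10^(−0.4 × 10.020) = 9.817×10^-5

M ≈ 14.85; L/L_☉ ≈ 9.8×10^-5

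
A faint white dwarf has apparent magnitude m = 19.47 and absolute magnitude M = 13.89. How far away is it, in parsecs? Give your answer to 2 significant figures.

Distance modulus: m − M = 19.47 − (13.89) = 5.580
m − M = 5 log₁₀ d − 5
log₁₀ d = (m − M)/5 + 1 = 2.1160
d = 10^2.1160 = 130.6 pc

d ≈ 130 pc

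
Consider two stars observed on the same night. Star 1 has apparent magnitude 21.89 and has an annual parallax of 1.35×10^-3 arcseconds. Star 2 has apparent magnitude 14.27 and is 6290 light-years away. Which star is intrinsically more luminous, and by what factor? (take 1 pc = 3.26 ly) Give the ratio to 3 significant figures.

Star 2 is more luminous, by a factor of 7580.

Star 1: d = 1/p = 1/1.35×10^-3″ = 740.7 pc
Star 1: M = m − 5 log₁₀ d + 5 = 21.89 − 5·2.8697 + 5 = 12.542
Star 2: d = 6290 ly / 3.26 = 1929 pc
Star 2: M = m − 5 log₁₀ d + 5 = 14.27 − 5·3.2854 + 5 = 2.843
ΔM = M_1 − M_2 = 12.542 − (2.843) = 9.699; smaller M is more luminous → Star 2.
L ratio = 10^(0.4 |ΔM|) = 10^3.880 = 7578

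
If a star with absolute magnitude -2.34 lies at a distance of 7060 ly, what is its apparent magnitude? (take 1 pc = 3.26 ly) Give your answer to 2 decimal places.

d = 7060 ly / 3.26 = 2166 pc
m = M + 5 log₁₀ d − 5 = -2.34 + 5·3.3356 − 5 = 9.338

m ≈ 9.34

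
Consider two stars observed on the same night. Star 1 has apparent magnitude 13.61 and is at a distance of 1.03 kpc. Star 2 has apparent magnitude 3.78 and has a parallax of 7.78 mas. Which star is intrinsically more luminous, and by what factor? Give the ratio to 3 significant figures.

Star 2 is more luminous, by a factor of 133.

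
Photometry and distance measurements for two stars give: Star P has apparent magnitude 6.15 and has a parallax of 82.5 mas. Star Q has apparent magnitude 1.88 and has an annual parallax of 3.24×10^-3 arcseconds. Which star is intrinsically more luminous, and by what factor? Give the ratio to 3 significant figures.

Star Q is more luminous, by a factor of 33100.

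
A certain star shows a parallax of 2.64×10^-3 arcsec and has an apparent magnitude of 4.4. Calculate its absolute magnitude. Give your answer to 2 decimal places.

M ≈ -3.49

d = 1/p = 1/2.64×10^-3″ = 378.8 pc
5 log₁₀(d/10 pc) = 5 log₁₀(378.8) − 5 = 7.892
M = m − 5 log₁₀(d/10) = 4.4 − 7.892 = -3.492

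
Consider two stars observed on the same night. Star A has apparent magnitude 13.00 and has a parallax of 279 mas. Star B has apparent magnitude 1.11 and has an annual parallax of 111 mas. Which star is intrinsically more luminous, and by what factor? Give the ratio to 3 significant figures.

Star B is more luminous, by a factor of 360000.

Star A: p = 279 mas = 0.279″ → d = 1/p = 3.584 pc
Star A: M = m − 5 log₁₀ d + 5 = 13.00 − 5·0.5544 + 5 = 15.228
Star B: p = 111 mas = 0.111″ → d = 1/p = 9.009 pc
Star B: M = m − 5 log₁₀ d + 5 = 1.11 − 5·0.9547 + 5 = 1.337
ΔM = M_A − M_B = 15.228 − (1.337) = 13.891; smaller M is more luminous → Star B.
L ratio = 10^(0.4 |ΔM|) = 10^5.557 = 360200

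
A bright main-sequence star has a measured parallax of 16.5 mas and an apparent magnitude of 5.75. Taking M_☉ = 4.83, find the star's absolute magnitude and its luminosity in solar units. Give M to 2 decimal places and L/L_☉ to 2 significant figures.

M ≈ 1.84; L/L_☉ ≈ 16

d = 1/p = 1000/16.5 mas = 60.61 pc
M = m − 5 log₁₀ d + 5 = 5.75 − 5·1.7825 + 5 = 1.837
M − M_☉ = 1.837 − 4.83 = -2.993
L/L_☉ = 10^(−0.4 × -2.993) = 15.74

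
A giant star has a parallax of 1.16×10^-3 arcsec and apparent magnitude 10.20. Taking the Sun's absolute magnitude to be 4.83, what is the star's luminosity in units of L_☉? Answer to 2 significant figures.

L/L_☉ ≈ 53

d = 1/p = 1/1.16×10^-3″ = 862.1 pc
M = m − 5 log₁₀ d + 5 = 10.20 − 5·2.9355 + 5 = 0.522
M − M_☉ = 0.522 − 4.83 = -4.308
L/L_☉ = 10^(−0.4 × -4.308) = 52.85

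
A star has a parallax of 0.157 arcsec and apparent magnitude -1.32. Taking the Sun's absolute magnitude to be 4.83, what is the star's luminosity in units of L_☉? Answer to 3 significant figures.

d = 1/p = 1/0.157″ = 6.369 pc
M = m − 5 log₁₀ d + 5 = -1.32 − 5·0.8041 + 5 = -0.341
M − M_☉ = -0.341 − 4.83 = -5.171
L/L_☉ = 10^(−0.4 × -5.171) = 117.0

L/L_☉ ≈ 117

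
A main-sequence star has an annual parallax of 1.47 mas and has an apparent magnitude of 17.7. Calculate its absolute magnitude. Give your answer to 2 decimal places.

M ≈ 8.54

p = 1.47 mas = 1.47×10^-3″ → d = 1/p = 680.3 pc
5 log₁₀(d/10 pc) = 5 log₁₀(680.3) − 5 = 9.163
M = m − 5 log₁₀(d/10) = 17.7 − 9.163 = 8.537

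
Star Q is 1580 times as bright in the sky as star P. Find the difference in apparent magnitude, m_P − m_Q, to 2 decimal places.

Pogson: Δm = −2.5 log₁₀(ratio) = −2.5 log₁₀(1580) = −2.5 × 3.1987 = -7.997
Star Q is brighter so has the smaller magnitude: m_P − m_Q is positive.

m_P − m_Q ≈ 8.00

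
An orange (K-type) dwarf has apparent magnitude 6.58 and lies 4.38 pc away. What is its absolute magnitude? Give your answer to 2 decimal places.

M ≈ 8.37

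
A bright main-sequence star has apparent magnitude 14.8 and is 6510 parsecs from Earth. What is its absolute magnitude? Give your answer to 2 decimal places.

5 log₁₀(d/10 pc) = 5 log₁₀(6510) − 5 = 14.068
M = m − 5 log₁₀(d/10) = 14.8 − 14.068 = 0.732

M ≈ 0.73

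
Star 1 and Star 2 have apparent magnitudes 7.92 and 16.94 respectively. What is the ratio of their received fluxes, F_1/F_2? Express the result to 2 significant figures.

F_1/F_2 ≈ 4100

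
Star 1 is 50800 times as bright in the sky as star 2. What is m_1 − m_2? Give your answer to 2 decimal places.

m_1 − m_2 ≈ -11.76

Pogson: Δm = −2.5 log₁₀(ratio) = −2.5 log₁₀(50800) = −2.5 × 4.7059 = -11.765
Star 1 is brighter, so it has the smaller magnitude: the difference is negative.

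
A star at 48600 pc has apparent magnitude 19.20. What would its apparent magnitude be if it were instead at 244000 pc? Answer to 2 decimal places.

m ≈ 22.70

Flux ∝ 1/d², so Δm = 5 log₁₀(d₂/d₁) = 5 log₁₀(244000/48600) = 3.504
m₂ = m₁ + Δm = 19.20 + (3.504) = 22.704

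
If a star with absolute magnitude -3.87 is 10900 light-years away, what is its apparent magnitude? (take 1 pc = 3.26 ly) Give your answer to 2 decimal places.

d = 10900 ly / 3.26 = 3344 pc
m = M + 5 log₁₀ d − 5 = -3.87 + 5·3.5242 − 5 = 8.751

m ≈ 8.75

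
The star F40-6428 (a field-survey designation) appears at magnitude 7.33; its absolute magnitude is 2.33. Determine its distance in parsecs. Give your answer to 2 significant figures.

Distance modulus: m − M = 7.33 − (2.33) = 5.000
m − M = 5 log₁₀ d − 5
log₁₀ d = (m − M)/5 + 1 = 2.0000
d = 10^2.0000 = 100.0 pc

d ≈ 100 pc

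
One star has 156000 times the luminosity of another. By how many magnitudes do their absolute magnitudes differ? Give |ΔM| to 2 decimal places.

|ΔM| ≈ 12.98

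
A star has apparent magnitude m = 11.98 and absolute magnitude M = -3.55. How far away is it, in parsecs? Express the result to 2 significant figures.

d ≈ 13000 pc

Distance modulus: m − M = 11.98 − (-3.55) = 15.530
m − M = 5 log₁₀ d − 5
log₁₀ d = (m − M)/5 + 1 = 4.1060
d = 10^4.1060 = 12760 pc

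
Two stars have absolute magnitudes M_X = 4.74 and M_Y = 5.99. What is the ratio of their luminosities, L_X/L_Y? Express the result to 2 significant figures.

L_X/L_Y ≈ 3.2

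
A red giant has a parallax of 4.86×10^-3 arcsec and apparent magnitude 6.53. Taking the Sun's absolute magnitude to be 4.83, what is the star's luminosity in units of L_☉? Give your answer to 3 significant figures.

d = 1/p = 1/4.86×10^-3″ = 205.8 pc
M = m − 5 log₁₀ d + 5 = 6.53 − 5·2.3134 + 5 = -0.037
M − M_☉ = -0.037 − 4.83 = -4.867
L/L_☉ = 10^(−0.4 × -4.867) = 88.46

L/L_☉ ≈ 88.5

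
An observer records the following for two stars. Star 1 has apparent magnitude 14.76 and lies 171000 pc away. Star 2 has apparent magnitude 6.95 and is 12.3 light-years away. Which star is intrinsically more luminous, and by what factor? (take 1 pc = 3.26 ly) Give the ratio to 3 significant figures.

Star 1 is more luminous, by a factor of 1.54×10^6.

Star 1: M = m − 5 log₁₀ d + 5 = 14.76 − 5·5.2330 + 5 = -6.405
Star 2: d = 12.3 ly / 3.26 = 3.773 pc
Star 2: M = m − 5 log₁₀ d + 5 = 6.95 − 5·0.5767 + 5 = 9.067
ΔM = M_1 − M_2 = -6.405 − (9.067) = -15.472; smaller M is more luminous → Star 1.
L ratio = 10^(0.4 |ΔM|) = 10^6.189 = 1.544×10^6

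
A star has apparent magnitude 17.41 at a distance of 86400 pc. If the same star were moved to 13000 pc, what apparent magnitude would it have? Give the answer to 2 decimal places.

m ≈ 13.30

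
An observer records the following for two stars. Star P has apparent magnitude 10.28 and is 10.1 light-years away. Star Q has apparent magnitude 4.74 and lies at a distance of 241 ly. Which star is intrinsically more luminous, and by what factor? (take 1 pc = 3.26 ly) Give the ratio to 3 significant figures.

Star Q is more luminous, by a factor of 93600.

Star P: d = 10.1 ly / 3.26 = 3.098 pc
Star P: M = m − 5 log₁₀ d + 5 = 10.28 − 5·0.4911 + 5 = 12.824
Star Q: d = 241 ly / 3.26 = 73.93 pc
Star Q: M = m − 5 log₁₀ d + 5 = 4.74 − 5·1.8688 + 5 = 0.396
ΔM = M_P − M_Q = 12.824 − (0.396) = 12.428; smaller M is more luminous → Star Q.
L ratio = 10^(0.4 |ΔM|) = 10^4.971 = 93620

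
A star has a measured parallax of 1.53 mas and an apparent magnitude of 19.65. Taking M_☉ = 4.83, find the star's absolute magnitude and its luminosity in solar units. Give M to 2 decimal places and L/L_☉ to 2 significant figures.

d = 1/p = 1000/1.53 mas = 653.6 pc
M = m − 5 log₁₀ d + 5 = 19.65 − 5·2.8153 + 5 = 10.573
M − M_☉ = 10.573 − 4.83 = 5.743
L/L_☉ = 10^(−0.4 × 5.743) = 5.042×10^-3

M ≈ 10.57; L/L_☉ ≈ 5.0×10^-3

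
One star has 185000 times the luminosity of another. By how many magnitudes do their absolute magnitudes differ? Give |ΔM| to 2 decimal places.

|ΔM| ≈ 13.17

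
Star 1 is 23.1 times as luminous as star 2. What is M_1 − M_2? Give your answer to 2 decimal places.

M_1 − M_2 ≈ -3.41

Pogson: ΔM = −2.5 log₁₀(ratio) = −2.5 log₁₀(23.1) = −2.5 × 1.3636 = -3.409
Star 1 is brighter, so it has the smaller magnitude: the difference is negative.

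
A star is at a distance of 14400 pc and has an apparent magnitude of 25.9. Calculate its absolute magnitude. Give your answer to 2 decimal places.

M ≈ 10.11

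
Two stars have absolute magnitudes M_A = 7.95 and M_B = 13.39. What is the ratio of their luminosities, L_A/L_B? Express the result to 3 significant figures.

ΔM = M_A − M_B = -5.44
L_A/L_B = 10^(−0.4 ΔM) = 10^2.176 = 150.0

L_A/L_B ≈ 150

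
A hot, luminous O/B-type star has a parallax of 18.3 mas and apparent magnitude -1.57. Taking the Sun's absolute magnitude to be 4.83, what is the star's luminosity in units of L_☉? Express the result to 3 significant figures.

L/L_☉ ≈ 10800

d = 1/p = 1000/18.3 mas = 54.64 pc
M = m − 5 log₁₀ d + 5 = -1.57 − 5·1.7375 + 5 = -5.258
M − M_☉ = -5.258 − 4.83 = -10.088
L/L_☉ = 10^(−0.4 × -10.088) = 10840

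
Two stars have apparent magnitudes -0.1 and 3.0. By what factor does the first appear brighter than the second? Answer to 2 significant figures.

17

Magnitude difference = -3.1
Flux ratio = 10^(−0.4 Δm) = 10^(−0.4 × -3.1) = 10^1.240 = 17.38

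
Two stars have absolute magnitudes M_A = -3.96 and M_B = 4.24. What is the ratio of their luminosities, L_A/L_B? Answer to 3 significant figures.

ΔM = M_A − M_B = -8.20
L_A/L_B = 10^(−0.4 ΔM) = 10^3.280 = 1905

L_A/L_B ≈ 1910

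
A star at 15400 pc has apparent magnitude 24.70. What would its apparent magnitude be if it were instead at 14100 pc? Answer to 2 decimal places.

m ≈ 24.51

Flux ∝ 1/d², so Δm = 5 log₁₀(d₂/d₁) = 5 log₁₀(14100/15400) = -0.192
m₂ = m₁ + Δm = 24.70 + (-0.192) = 24.508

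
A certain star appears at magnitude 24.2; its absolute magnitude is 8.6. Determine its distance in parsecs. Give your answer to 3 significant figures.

μ = m − M = 15.600
m − M = 5 log₁₀ d − 5
log₁₀ d = (m − M)/5 + 1 = 4.1200
d = 10^4.1200 = 13180 pc

d ≈ 13200 pc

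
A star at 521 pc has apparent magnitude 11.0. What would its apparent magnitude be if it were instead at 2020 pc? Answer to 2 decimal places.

m ≈ 13.94

Flux ∝ 1/d², so Δm = 5 log₁₀(d₂/d₁) = 5 log₁₀(2020/521) = 2.943
m₂ = m₁ + Δm = 11.0 + (2.943) = 13.943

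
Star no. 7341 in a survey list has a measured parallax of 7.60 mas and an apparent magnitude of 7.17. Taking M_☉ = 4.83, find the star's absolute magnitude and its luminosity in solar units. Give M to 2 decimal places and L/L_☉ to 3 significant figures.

d = 1/p = 1000/7.60 mas = 131.6 pc
M = m − 5 log₁₀ d + 5 = 7.17 − 5·2.1192 + 5 = 1.574
M − M_☉ = 1.574 − 4.83 = -3.256
L/L_☉ = 10^(−0.4 × -3.256) = 20.06

M ≈ 1.57; L/L_☉ ≈ 20.1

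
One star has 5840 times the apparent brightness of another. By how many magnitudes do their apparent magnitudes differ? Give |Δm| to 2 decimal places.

|Δm| ≈ 9.42

Pogson: Δm = −2.5 log₁₀(ratio) = −2.5 log₁₀(5840) = −2.5 × 3.7664 = -9.416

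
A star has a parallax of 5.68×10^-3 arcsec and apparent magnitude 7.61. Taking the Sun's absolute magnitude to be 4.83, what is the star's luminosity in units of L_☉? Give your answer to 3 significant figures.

L/L_☉ ≈ 23.9

d = 1/p = 1/5.68×10^-3″ = 176.1 pc
M = m − 5 log₁₀ d + 5 = 7.61 − 5·2.2457 + 5 = 1.382
M − M_☉ = 1.382 − 4.83 = -3.448
L/L_☉ = 10^(−0.4 × -3.448) = 23.95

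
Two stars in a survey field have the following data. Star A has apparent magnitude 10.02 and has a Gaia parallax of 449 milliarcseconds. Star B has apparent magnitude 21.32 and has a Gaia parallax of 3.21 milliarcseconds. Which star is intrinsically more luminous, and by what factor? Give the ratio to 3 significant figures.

Star A is more luminous, by a factor of 1.69.

Star A: p = 449 mas = 0.449″ → d = 1/p = 2.227 pc
Star A: M = m − 5 log₁₀ d + 5 = 10.02 − 5·0.3478 + 5 = 13.281
Star B: p = 3.21 mas = 3.21×10^-3″ → d = 1/p = 311.5 pc
Star B: M = m − 5 log₁₀ d + 5 = 21.32 − 5·2.4935 + 5 = 13.853
ΔM = M_A − M_B = 13.281 − (13.853) = -0.571; smaller M is more luminous → Star A.
L ratio = 10^(0.4 |ΔM|) = 10^0.229 = 1.692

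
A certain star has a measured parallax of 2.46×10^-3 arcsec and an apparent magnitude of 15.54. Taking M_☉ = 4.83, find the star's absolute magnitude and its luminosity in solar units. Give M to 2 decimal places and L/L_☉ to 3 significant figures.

d = 1/p = 1/2.46×10^-3″ = 406.5 pc
M = m − 5 log₁₀ d + 5 = 15.54 − 5·2.6091 + 5 = 7.495
M − M_☉ = 7.495 − 4.83 = 2.665
L/L_☉ = 10^(−0.4 × 2.665) = 0.08593

M ≈ 7.49; L/L_☉ ≈ 0.0859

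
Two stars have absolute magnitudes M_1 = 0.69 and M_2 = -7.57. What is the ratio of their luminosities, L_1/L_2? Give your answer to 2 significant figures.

L_1/L_2 ≈ 5.0×10^-4

ΔM = M_1 − M_2 = 8.26
L_1/L_2 = 10^(−0.4 ΔM) = 10^-3.304 = 4.966×10^-4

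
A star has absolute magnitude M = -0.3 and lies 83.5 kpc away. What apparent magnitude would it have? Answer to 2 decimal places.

m ≈ 19.31

d = 83.5 kpc = 83500 pc
m = M + 5 log₁₀ d − 5 = -0.3 + 5·4.9217 − 5 = 19.308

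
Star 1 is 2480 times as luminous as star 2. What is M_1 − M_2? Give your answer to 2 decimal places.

M_1 − M_2 ≈ -8.49

Pogson: ΔM = −2.5 log₁₀(ratio) = −2.5 log₁₀(2480) = −2.5 × 3.3945 = -8.486
Star 1 is brighter, so it has the smaller magnitude: the difference is negative.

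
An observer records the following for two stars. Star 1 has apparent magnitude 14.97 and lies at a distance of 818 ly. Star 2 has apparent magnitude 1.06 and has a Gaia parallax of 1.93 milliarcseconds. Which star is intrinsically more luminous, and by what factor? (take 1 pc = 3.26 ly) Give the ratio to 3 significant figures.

Star 2 is more luminous, by a factor of 1.56×10^6.

Star 1: d = 818 ly / 3.26 = 250.9 pc
Star 1: M = m − 5 log₁₀ d + 5 = 14.97 − 5·2.3995 + 5 = 7.972
Star 2: p = 1.93 mas = 1.93×10^-3″ → d = 1/p = 518.1 pc
Star 2: M = m − 5 log₁₀ d + 5 = 1.06 − 5·2.7144 + 5 = -7.512
ΔM = M_1 − M_2 = 7.972 − (-7.512) = 15.485; smaller M is more luminous → Star 2.
L ratio = 10^(0.4 |ΔM|) = 10^6.194 = 1.562×10^6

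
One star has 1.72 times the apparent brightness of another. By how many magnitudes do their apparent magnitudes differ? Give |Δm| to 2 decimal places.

Pogson: Δm = −2.5 log₁₀(ratio) = −2.5 log₁₀(1.72) = −2.5 × 0.2355 = -0.589

|Δm| ≈ 0.59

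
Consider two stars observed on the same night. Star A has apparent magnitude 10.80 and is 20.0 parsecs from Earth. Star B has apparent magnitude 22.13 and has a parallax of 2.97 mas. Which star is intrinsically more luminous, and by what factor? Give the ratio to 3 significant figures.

Star A is more luminous, by a factor of 120.

Star A: M = m − 5 log₁₀ d + 5 = 10.80 − 5·1.3010 + 5 = 9.295
Star B: p = 2.97 mas = 2.97×10^-3″ → d = 1/p = 336.7 pc
Star B: M = m − 5 log₁₀ d + 5 = 22.13 − 5·2.5272 + 5 = 14.494
ΔM = M_A − M_B = 9.295 − (14.494) = -5.199; smaller M is more luminous → Star A.
L ratio = 10^(0.4 |ΔM|) = 10^2.080 = 120.1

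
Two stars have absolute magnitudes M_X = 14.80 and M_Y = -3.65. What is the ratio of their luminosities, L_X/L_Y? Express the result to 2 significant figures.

L_X/L_Y ≈ 4.2×10^-8

ΔM = M_X − M_Y = 18.45
L_X/L_Y = 10^(−0.4 ΔM) = 10^-7.380 = 4.169×10^-8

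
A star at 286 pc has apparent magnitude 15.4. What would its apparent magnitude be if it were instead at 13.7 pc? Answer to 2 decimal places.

Flux ∝ 1/d², so Δm = 5 log₁₀(d₂/d₁) = 5 log₁₀(13.7/286) = -6.598
m₂ = m₁ + Δm = 15.4 + (-6.598) = 8.802

m ≈ 8.80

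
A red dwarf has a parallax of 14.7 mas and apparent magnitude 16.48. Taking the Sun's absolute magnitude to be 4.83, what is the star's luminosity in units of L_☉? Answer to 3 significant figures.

L/L_☉ ≈ 1.01×10^-3

d = 1/p = 1000/14.7 mas = 68.03 pc
M = m − 5 log₁₀ d + 5 = 16.48 − 5·1.8327 + 5 = 12.317
M − M_☉ = 12.317 − 4.83 = 7.487
L/L_☉ = 10^(−0.4 × 7.487) = 1.012×10^-3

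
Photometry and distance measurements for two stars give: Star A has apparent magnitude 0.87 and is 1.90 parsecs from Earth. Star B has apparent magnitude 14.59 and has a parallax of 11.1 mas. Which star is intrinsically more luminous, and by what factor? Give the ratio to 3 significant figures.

Star A: M = m − 5 log₁₀ d + 5 = 0.87 − 5·0.2788 + 5 = 4.476
Star B: p = 11.1 mas = 0.0111″ → d = 1/p = 90.09 pc
Star B: M = m − 5 log₁₀ d + 5 = 14.59 − 5·1.9547 + 5 = 9.817
ΔM = M_A − M_B = 4.476 − (9.817) = -5.340; smaller M is more luminous → Star A.
L ratio = 10^(0.4 |ΔM|) = 10^2.136 = 136.8

Star A is more luminous, by a factor of 137.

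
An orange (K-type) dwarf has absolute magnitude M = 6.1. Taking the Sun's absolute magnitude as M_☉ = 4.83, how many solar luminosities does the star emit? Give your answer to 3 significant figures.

M − M_☉ = 6.1 − 4.83 = 1.270
L/L_☉ = 10^(−0.4 (M − M_☉)) = 10^-0.508 = 0.3105

L/L_☉ ≈ 0.310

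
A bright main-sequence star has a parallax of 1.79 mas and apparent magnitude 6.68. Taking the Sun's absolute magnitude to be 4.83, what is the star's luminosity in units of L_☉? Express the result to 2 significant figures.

L/L_☉ ≈ 570

d = 1/p = 1000/1.79 mas = 558.7 pc
M = m − 5 log₁₀ d + 5 = 6.68 − 5·2.7471 + 5 = -2.056
M − M_☉ = -2.056 − 4.83 = -6.886
L/L_☉ = 10^(−0.4 × -6.886) = 567.9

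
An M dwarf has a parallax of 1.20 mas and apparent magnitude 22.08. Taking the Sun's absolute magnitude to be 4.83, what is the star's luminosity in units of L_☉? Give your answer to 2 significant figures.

d = 1/p = 1000/1.20 mas = 833.3 pc
M = m − 5 log₁₀ d + 5 = 22.08 − 5·2.9208 + 5 = 12.476
M − M_☉ = 12.476 − 4.83 = 7.646
L/L_☉ = 10^(−0.4 × 7.646) = 8.743×10^-4

L/L_☉ ≈ 8.7×10^-4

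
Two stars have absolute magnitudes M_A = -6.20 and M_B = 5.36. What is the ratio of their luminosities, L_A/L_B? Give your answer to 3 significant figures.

ΔM = M_A − M_B = -11.56
L_A/L_B = 10^(−0.4 ΔM) = 10^4.624 = 42070

L_A/L_B ≈ 42100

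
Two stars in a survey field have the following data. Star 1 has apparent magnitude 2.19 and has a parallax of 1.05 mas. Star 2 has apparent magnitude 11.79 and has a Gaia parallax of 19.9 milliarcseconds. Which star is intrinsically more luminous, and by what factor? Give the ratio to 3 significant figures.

Star 1 is more luminous, by a factor of 2.49×10^6.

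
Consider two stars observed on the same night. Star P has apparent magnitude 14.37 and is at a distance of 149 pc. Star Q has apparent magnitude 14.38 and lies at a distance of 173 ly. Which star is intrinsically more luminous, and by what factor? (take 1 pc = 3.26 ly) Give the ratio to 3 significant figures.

Star P: M = m − 5 log₁₀ d + 5 = 14.37 − 5·2.1732 + 5 = 8.504
Star Q: d = 173 ly / 3.26 = 53.07 pc
Star Q: M = m − 5 log₁₀ d + 5 = 14.38 − 5·1.7248 + 5 = 10.756
ΔM = M_P − M_Q = 8.504 − (10.756) = -2.252; smaller M is more luminous → Star P.
L ratio = 10^(0.4 |ΔM|) = 10^0.901 = 7.956

Star P is more luminous, by a factor of 7.96.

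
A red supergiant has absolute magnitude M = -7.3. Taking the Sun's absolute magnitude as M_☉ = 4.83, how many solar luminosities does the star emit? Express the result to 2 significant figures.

M − M_☉ = -7.3 − 4.83 = -12.130
L/L_☉ = 10^(−0.4 (M − M_☉)) = 10^4.852 = 71120

L/L_☉ ≈ 71000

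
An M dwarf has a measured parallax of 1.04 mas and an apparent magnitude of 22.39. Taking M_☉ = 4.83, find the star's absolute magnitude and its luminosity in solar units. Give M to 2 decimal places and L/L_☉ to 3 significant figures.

M ≈ 12.48; L/L_☉ ≈ 8.75×10^-4

d = 1/p = 1000/1.04 mas = 961.5 pc
M = m − 5 log₁₀ d + 5 = 22.39 − 5·2.9830 + 5 = 12.475
M − M_☉ = 12.475 − 4.83 = 7.645
L/L_☉ = 10^(−0.4 × 7.645) = 8.748×10^-4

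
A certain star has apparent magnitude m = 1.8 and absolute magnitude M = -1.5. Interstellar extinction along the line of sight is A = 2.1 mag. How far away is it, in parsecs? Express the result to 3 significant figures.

m − M = 5 log₁₀(d/10 pc) + A  ⇒  1.8 − (-1.5) − 2.1 = 5 log₁₀(d/10)
1.200 = 5 log₁₀(d/10)
log₁₀ d = (m − M − A)/5 + 1 = 1.2400
d = 10^1.2400 = 17.38 pc

d ≈ 17.4 pc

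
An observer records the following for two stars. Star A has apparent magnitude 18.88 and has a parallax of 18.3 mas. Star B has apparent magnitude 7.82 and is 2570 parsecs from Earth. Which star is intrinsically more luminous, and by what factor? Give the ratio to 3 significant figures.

Star B is more luminous, by a factor of 5.87×10^7.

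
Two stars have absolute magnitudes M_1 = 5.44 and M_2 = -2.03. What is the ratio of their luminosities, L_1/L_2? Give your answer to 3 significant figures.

ΔM = M_1 − M_2 = 7.47
L_1/L_2 = 10^(−0.4 ΔM) = 10^-2.988 = 1.028×10^-3

L_1/L_2 ≈ 1.03×10^-3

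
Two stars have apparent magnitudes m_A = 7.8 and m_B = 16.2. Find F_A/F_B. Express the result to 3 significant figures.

F_A/F_B ≈ 2290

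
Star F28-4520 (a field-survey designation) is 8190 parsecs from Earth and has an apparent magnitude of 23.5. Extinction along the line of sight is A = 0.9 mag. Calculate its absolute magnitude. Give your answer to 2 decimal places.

M ≈ 8.03

5 log₁₀(d/10 pc) = 5 log₁₀(8190) − 5 = 14.566
M = m − 5 log₁₀(d/10) − A = 23.5 − 14.566 − 0.9 = 8.034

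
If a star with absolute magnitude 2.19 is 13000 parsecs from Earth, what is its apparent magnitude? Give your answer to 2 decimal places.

m ≈ 17.76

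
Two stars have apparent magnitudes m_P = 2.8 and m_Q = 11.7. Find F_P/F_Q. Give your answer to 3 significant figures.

F_P/F_Q ≈ 3630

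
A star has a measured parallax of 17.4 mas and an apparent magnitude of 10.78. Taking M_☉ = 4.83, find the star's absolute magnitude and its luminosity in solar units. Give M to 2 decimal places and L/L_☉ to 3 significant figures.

d = 1/p = 1000/17.4 mas = 57.47 pc
M = m − 5 log₁₀ d + 5 = 10.78 − 5·1.7595 + 5 = 6.983
M − M_☉ = 6.983 − 4.83 = 2.153
L/L_☉ = 10^(−0.4 × 2.153) = 0.1377

M ≈ 6.98; L/L_☉ ≈ 0.138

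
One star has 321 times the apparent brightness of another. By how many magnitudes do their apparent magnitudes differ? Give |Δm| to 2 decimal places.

Pogson: Δm = −2.5 log₁₀(ratio) = −2.5 log₁₀(321) = −2.5 × 2.5065 = -6.266

|Δm| ≈ 6.27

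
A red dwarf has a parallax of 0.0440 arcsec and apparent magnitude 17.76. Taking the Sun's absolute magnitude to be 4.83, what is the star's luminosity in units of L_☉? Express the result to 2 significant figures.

L/L_☉ ≈ 3.5×10^-5

d = 1/p = 1/0.0440″ = 22.73 pc
M = m − 5 log₁₀ d + 5 = 17.76 − 5·1.3565 + 5 = 15.977
M − M_☉ = 15.977 − 4.83 = 11.147
L/L_☉ = 10^(−0.4 × 11.147) = 3.476×10^-5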